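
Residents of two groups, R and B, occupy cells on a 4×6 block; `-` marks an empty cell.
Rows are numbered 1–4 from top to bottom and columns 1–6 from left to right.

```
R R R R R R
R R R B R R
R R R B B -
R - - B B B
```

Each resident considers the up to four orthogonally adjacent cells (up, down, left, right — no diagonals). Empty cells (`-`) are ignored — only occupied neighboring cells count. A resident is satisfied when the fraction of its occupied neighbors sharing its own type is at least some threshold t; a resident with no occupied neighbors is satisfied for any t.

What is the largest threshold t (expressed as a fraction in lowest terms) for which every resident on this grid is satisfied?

(1,1)R 2/2
(1,2)R 3/3
(1,3)R 3/3
(1,4)R 2/3
(1,5)R 3/3
(1,6)R 2/2
(2,1)R 3/3
(2,2)R 4/4
(2,3)R 3/4
(2,4)B 1/4
(2,5)R 2/4
(2,6)R 2/2
(3,1)R 3/3
(3,2)R 3/3
(3,3)R 2/3
(3,4)B 3/4
(3,5)B 2/3
(4,1)R 1/1
(4,4)B 2/2
(4,5)B 3/3
(4,6)B 1/1
The smallest same-type fraction is 1/4 at (2,4), which reduces to 1/4. Any threshold above that leaves this resident unsatisfied.

1/4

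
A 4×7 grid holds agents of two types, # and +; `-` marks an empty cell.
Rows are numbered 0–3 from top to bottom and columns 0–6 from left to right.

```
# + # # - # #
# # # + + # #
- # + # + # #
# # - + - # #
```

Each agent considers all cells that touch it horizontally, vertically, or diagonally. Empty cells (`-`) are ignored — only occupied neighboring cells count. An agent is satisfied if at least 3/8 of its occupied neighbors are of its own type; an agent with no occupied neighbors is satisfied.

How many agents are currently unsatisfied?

Row 0: (0,0)# 2/3 ok · (0,1)+ 0/5 unhappy · (0,2)# 3/5 ok · (0,3)# 2/4 ok · (0,5)# 3/4 ok · (0,6)# 3/3 ok
Row 1: (1,0)# 3/4 ok · (1,1)# 5/7 ok · (1,2)# 5/8 ok · (1,3)+ 3/7 ok · (1,4)+ 2/7 unhappy · (1,5)# 5/7 ok · (1,6)# 5/5 ok
Row 2: (2,1)# 5/6 ok · (2,2)+ 2/7 unhappy · (2,3)# 1/6 unhappy · (2,4)+ 3/7 ok · (2,5)# 5/7 ok · (2,6)# 5/5 ok
Row 3: (3,0)# 2/2 ok · (3,1)# 2/3 ok · (3,3)+ 2/3 ok · (3,5)# 3/4 ok · (3,6)# 3/3 ok
Unsatisfied: (0,1), (1,4), (2,2), (2,3) — 4 in total.

4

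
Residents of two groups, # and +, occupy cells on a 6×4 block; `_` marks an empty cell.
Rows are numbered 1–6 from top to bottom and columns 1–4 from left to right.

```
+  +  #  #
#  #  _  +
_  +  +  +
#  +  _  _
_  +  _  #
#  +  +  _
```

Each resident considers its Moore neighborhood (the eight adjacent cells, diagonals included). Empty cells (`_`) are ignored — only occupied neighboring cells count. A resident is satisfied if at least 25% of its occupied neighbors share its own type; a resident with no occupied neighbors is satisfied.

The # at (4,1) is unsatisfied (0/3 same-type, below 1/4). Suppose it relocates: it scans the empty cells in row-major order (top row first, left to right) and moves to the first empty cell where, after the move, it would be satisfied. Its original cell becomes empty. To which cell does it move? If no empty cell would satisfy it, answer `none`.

Vacating (4,1). Empty cells in order:
  (2,3): 3/8 same-type → satisfied — stop here.

(2,3)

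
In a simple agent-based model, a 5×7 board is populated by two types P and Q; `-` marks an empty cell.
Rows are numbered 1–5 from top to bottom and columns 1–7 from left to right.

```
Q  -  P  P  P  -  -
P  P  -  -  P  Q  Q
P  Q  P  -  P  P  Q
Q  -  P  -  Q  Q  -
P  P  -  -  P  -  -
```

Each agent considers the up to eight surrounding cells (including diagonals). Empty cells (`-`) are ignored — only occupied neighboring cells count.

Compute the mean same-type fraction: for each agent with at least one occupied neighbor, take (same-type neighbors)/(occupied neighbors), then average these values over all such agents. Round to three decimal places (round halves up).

0.506

(1,1)Q 0/2
(1,3)P 2/2
(1,4)P 3/3
(1,5)P 2/3
(2,1)P 2/4
(2,2)P 4/6
(2,5)P 4/5
(2,6)Q 2/6
(2,7)Q 2/3
(3,1)P 2/4
(3,2)Q 1/6
(3,3)P 2/3
(3,5)P 2/5
(3,6)P 2/7
(3,7)Q 3/4
(4,1)Q 1/4
(4,3)P 2/3
(4,5)Q 1/4
(4,6)Q 2/5
(5,1)P 1/2
(5,2)P 2/3
(5,5)P 0/2
Sum over 22 agents: 0/2 + 2/2 + 3/3 + 2/3 + 2/4 + 4/6 + 4/5 + 2/6 + 2/3 + 2/4 + 1/6 + 2/3 + 2/5 + 2/7 + 3/4 + 1/4 + 2/3 + 1/4 + 2/5 + 1/2 + 2/3 + 0/2 = 1559/140; mean = 1559/140 ÷ 22 = 1559/3080 = 0.506168… → 0.506.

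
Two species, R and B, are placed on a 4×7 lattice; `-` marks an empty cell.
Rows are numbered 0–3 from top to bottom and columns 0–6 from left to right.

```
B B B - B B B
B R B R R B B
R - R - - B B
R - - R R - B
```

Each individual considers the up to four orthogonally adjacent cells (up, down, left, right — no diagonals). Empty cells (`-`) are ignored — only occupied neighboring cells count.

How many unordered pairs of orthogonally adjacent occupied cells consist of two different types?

Scan each occupied cell's neighbors to the right and below so each pair is counted once.
From row 0: 2 unlike of 10 pairs (running 2/10).
From row 1: 6 unlike of 10 pairs (running 8/20).
From row 2: 0 unlike of 3 pairs (running 8/23).
From row 3: 0 unlike of 1 pairs (running 8/24).
Total adjacent occupied pairs: 24; unlike-type pairs: 8.

8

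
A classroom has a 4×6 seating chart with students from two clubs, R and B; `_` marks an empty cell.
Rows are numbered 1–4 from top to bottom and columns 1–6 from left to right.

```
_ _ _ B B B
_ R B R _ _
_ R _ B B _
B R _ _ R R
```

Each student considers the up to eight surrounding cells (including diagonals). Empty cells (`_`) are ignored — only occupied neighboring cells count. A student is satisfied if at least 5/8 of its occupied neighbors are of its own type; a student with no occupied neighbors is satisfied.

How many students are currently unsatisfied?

10

Row 1: (1,4)B 2/3 ok · (1,5)B 2/3 ok · (1,6)B 1/1 ok
Row 2: (2,2)R 1/2 unhappy · (2,3)B 2/5 unhappy · (2,4)R 0/5 unhappy
Row 3: (3,2)R 2/4 unhappy · (3,4)B 2/4 unhappy · (3,5)B 1/4 unhappy
Row 4: (4,1)B 0/2 unhappy · (4,2)R 1/2 unhappy · (4,5)R 1/3 unhappy · (4,6)R 1/2 unhappy
Unsatisfied: (2,2), (2,3), (2,4), (3,2), (3,4), (3,5), (4,1), (4,2), (4,5), (4,6) — 10 in total.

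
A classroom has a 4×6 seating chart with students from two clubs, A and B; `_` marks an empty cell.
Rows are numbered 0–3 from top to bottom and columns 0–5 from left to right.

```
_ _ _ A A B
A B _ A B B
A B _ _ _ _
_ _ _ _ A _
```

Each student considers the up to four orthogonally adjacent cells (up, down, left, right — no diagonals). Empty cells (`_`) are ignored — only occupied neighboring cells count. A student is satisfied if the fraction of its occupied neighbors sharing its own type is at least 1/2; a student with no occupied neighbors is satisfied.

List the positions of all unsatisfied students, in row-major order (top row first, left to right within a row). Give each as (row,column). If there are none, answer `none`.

Row 0: (0,3)A 2/2 ok · (0,4)A 1/3 unhappy · (0,5)B 1/2 ok
Row 1: (1,0)A 1/2 ok · (1,1)B 1/2 ok · (1,3)A 1/2 ok · (1,4)B 1/3 unhappy · (1,5)B 2/2 ok
Row 2: (2,0)A 1/2 ok · (2,1)B 1/2 ok
Row 3: (3,4)A 0/0 ok

(0,4), (1,4)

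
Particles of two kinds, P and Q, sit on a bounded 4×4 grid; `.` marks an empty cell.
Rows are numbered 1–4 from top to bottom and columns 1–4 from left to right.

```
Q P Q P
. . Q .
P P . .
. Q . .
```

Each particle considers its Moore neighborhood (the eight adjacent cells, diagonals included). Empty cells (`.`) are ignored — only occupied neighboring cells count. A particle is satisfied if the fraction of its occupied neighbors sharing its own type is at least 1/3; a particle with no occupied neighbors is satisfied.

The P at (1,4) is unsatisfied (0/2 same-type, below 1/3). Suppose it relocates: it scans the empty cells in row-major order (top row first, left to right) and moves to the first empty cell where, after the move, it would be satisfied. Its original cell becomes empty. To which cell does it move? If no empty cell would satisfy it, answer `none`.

Vacating (1,4). Empty cells in order:
  (2,1): 3/4 same-type → satisfied — stop here.

(2,1)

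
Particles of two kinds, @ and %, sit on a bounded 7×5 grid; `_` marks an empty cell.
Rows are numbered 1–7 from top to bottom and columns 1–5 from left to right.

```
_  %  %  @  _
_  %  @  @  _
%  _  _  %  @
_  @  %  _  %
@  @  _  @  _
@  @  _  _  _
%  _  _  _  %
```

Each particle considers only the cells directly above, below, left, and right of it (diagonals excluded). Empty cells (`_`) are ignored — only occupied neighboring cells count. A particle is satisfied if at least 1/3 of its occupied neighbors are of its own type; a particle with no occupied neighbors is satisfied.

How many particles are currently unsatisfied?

5

Row 1: (1,2)% 2/2 ok · (1,3)% 1/3 ok · (1,4)@ 1/2 ok
Row 2: (2,2)% 1/2 ok · (2,3)@ 1/3 ok · (2,4)@ 2/3 ok
Row 3: (3,1)% 0/0 ok · (3,4)% 0/2 unhappy · (3,5)@ 0/2 unhappy
Row 4: (4,2)@ 1/2 ok · (4,3)% 0/1 unhappy · (4,5)% 0/1 unhappy
Row 5: (5,1)@ 2/2 ok · (5,2)@ 3/3 ok · (5,4)@ 0/0 ok
Row 6: (6,1)@ 2/3 ok · (6,2)@ 2/2 ok
Row 7: (7,1)% 0/1 unhappy · (7,5)% 0/0 ok
Unsatisfied: (3,4), (3,5), (4,3), (4,5), (7,1) — 5 in total.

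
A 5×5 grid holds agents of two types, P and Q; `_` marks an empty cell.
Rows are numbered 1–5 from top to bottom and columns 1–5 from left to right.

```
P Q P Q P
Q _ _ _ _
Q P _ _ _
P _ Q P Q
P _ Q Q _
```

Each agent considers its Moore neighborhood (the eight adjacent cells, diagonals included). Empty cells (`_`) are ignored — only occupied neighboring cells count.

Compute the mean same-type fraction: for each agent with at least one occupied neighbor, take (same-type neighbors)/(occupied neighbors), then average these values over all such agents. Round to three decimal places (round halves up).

Row 1: (1,1)P 0/2 · (1,2)Q 1/3 · (1,3)P 0/2 · (1,4)Q 0/2 · (1,5)P 0/1
Row 2: (2,1)Q 2/4
Row 3: (3,1)Q 1/3 · (3,2)P 1/4
Row 4: (4,1)P 2/3 · (4,3)Q 2/4 · (4,4)P 0/4 · (4,5)Q 1/2
Row 5: (5,1)P 1/1 · (5,3)Q 2/3 · (5,4)Q 3/4
Sum over 15 agents: 0/2 + 1/3 + 0/2 + 0/2 + 0/1 + 2/4 + 1/3 + 1/4 + 2/3 + 2/4 + 0/4 + 1/2 + 1/1 + 2/3 + 3/4 = 11/2; mean = 11/2 ÷ 15 = 11/30 = 0.366666… → 0.367.

0.367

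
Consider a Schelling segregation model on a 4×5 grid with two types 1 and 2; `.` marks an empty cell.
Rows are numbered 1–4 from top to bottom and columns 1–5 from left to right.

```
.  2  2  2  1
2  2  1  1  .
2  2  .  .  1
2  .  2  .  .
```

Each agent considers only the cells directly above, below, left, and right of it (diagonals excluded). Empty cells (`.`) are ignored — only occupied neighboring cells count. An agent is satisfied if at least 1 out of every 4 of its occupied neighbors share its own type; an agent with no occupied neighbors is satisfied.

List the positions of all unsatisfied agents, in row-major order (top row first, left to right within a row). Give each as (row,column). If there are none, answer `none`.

Row 1: (1,2)2 2/2 ok · (1,3)2 2/3 ok · (1,4)2 1/3 ok · (1,5)1 0/1 unhappy
Row 2: (2,1)2 2/2 ok · (2,2)2 3/4 ok · (2,3)1 1/3 ok · (2,4)1 1/2 ok
Row 3: (3,1)2 3/3 ok · (3,2)2 2/2 ok · (3,5)1 0/0 ok
Row 4: (4,1)2 1/1 ok · (4,3)2 0/0 ok

(1,5)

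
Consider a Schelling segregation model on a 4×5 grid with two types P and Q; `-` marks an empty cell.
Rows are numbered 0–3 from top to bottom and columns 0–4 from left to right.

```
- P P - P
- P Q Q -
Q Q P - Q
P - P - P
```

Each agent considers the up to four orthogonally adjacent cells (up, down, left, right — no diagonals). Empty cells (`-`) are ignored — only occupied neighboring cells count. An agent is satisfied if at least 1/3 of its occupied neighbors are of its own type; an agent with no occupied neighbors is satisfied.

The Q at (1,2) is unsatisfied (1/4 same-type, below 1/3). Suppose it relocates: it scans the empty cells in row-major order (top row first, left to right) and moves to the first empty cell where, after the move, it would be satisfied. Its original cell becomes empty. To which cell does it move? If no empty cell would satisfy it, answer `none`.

Vacating (1,2). Empty cells in order:
  (0,0): 0/1 same-type → still unsatisfied.
  (0,3): 1/3 same-type → satisfied — stop here.

(0,3)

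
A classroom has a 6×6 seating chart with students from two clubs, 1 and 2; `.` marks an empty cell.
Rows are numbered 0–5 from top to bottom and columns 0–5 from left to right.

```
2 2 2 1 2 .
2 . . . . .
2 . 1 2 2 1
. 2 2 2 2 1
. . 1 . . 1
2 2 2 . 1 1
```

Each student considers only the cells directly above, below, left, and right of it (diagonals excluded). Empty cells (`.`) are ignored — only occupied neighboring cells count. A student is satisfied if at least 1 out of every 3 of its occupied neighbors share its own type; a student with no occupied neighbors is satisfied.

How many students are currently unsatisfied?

4

Row 0: (0,0)2 2/2 satisfied · (0,1)2 2/2 satisfied · (0,2)2 1/2 satisfied · (0,3)1 0/2 not · (0,4)2 0/1 not
Row 1: (1,0)2 2/2 satisfied
Row 2: (2,0)2 1/1 satisfied · (2,2)1 0/2 not · (2,3)2 2/3 satisfied · (2,4)2 2/3 satisfied · (2,5)1 1/2 satisfied
Row 3: (3,1)2 1/1 satisfied · (3,2)2 2/4 satisfied · (3,3)2 3/3 satisfied · (3,4)2 2/3 satisfied · (3,5)1 2/3 satisfied
Row 4: (4,2)1 0/2 not · (4,5)1 2/2 satisfied
Row 5: (5,0)2 1/1 satisfied · (5,1)2 2/2 satisfied · (5,2)2 1/2 satisfied · (5,4)1 1/1 satisfied · (5,5)1 2/2 satisfied
Unsatisfied: (0,3), (0,4), (2,2), (4,2) — 4 in total.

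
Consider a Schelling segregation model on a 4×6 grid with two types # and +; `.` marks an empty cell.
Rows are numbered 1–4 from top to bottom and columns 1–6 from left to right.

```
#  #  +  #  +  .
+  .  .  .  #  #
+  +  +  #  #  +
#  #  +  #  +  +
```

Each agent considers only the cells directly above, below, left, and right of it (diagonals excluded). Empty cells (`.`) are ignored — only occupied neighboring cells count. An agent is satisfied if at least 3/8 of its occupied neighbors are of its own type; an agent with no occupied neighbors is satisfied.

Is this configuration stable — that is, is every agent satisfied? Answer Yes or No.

No

(1,1)# 1/2 ok
(1,2)# 1/2 ok
(1,3)+ 0/2 unhappy
(1,4)# 0/2 unhappy
(1,5)+ 0/2 unhappy
(2,1)+ 1/2 ok
(2,5)# 2/3 ok
(2,6)# 1/2 ok
(3,1)+ 2/3 ok
(3,2)+ 2/3 ok
(3,3)+ 2/3 ok
(3,4)# 2/3 ok
(3,5)# 2/4 ok
(3,6)+ 1/3 unhappy
(4,1)# 1/2 ok
(4,2)# 1/3 unhappy
(4,3)+ 1/3 unhappy
(4,4)# 1/3 unhappy
(4,5)+ 1/3 unhappy
(4,6)+ 2/2 ok
For instance (1,3) has only 0/2 same-type neighbors, below 3/8.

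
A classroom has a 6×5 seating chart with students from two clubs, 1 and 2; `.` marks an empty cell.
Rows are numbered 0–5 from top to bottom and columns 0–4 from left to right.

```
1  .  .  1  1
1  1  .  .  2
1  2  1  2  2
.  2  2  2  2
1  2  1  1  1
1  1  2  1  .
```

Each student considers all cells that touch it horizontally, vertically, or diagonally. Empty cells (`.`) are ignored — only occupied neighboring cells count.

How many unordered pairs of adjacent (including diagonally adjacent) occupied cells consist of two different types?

28

Scan each occupied cell's neighbors to the right and below (and the two forward diagonals) so each pair is counted once.
From row 0: 2 unlike of 5 pairs (running 2/5).
From row 1: 2 unlike of 8 pairs (running 4/13).
From row 2: 7 unlike of 15 pairs (running 11/28).
From row 3: 9 unlike of 14 pairs (running 20/42).
From row 4: 6 unlike of 15 pairs (running 26/57).
From row 5: 2 unlike of 3 pairs (running 28/60).
Total adjacent occupied pairs: 60; unlike-type pairs: 28.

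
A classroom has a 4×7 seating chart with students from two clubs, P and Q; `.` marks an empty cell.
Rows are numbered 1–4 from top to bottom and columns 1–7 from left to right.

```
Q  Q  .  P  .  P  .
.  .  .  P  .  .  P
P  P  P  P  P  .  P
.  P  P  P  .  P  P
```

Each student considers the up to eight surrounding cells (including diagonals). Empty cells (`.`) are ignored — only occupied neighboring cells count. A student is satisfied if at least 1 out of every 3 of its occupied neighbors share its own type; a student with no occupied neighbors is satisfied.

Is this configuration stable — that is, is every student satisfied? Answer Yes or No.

Yes

(1,1)Q 1/1 ok
(1,2)Q 1/1 ok
(1,4)P 1/1 ok
(1,6)P 1/1 ok
(2,4)P 4/4 ok
(2,7)P 2/2 ok
(3,1)P 2/2 ok
(3,2)P 4/4 ok
(3,3)P 6/6 ok
(3,4)P 5/5 ok
(3,5)P 4/4 ok
(3,7)P 3/3 ok
(4,2)P 4/4 ok
(4,3)P 5/5 ok
(4,4)P 4/4 ok
(4,6)P 3/3 ok
(4,7)P 2/2 ok
All meet the threshold, so the configuration is stable.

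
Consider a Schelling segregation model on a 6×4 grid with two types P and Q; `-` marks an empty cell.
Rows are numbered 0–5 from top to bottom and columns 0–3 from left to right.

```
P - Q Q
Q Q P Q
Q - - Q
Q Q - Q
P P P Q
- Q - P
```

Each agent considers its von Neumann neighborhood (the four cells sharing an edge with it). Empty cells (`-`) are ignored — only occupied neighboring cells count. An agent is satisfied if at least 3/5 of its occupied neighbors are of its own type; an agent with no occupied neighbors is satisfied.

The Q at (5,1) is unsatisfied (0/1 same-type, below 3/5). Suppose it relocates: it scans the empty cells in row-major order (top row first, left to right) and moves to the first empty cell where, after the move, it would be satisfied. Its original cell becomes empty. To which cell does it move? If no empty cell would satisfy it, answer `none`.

(0,1)

Vacating (5,1). Empty cells in order:
  (0,1): 2/3 same-type → satisfied — stop here.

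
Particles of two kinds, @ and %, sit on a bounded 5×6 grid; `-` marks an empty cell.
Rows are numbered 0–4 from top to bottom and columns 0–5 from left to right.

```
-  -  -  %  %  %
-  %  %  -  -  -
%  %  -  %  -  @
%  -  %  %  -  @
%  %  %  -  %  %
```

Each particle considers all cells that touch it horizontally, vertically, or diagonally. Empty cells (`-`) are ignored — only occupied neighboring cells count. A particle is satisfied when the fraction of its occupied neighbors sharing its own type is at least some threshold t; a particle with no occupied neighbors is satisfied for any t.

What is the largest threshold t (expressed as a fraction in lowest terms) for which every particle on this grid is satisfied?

1/3

(0,3)% 2/2
(0,4)% 2/2
(0,5)% 1/1
(1,1)% 3/3
(1,2)% 4/4
(2,0)% 3/3
(2,1)% 5/5
(2,3)% 3/3
(2,5)@ 1/1
(3,0)% 4/4
(3,2)% 5/5
(3,3)% 4/4
(3,5)@ 1/3
(4,0)% 2/2
(4,1)% 4/4
(4,2)% 3/3
(4,4)% 2/3
(4,5)% 1/2
The smallest same-type fraction is 1/3 at (3,5), which reduces to 1/3. Any threshold above that leaves this particle unsatisfied.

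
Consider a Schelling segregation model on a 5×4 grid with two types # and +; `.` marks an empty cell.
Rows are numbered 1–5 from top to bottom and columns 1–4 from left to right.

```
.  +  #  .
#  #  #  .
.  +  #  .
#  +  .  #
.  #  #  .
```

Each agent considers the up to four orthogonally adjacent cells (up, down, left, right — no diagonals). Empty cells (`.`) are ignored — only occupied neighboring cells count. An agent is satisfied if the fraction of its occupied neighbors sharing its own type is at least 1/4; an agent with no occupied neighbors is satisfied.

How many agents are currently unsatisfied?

2

Row 1: (1,2)+ 0/2 not · (1,3)# 1/2 satisfied
Row 2: (2,1)# 1/1 satisfied · (2,2)# 2/4 satisfied · (2,3)# 3/3 satisfied
Row 3: (3,2)+ 1/3 satisfied · (3,3)# 1/2 satisfied
Row 4: (4,1)# 0/1 not · (4,2)+ 1/3 satisfied · (4,4)# 0/0 satisfied
Row 5: (5,2)# 1/2 satisfied · (5,3)# 1/1 satisfied
Unsatisfied: (1,2), (4,1) — 2 in total.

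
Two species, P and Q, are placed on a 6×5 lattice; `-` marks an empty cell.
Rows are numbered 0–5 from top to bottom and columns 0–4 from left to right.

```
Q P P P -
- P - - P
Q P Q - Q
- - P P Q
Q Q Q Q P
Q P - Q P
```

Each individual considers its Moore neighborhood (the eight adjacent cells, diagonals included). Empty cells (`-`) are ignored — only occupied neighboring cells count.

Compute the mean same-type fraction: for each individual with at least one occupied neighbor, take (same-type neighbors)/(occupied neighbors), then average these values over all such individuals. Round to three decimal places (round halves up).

(0,0)Q 0/2
(0,1)P 2/3
(0,2)P 3/3
(0,3)P 2/2
(1,1)P 3/6
(1,4)P 1/2
(2,0)Q 0/2
(2,1)P 2/4
(2,2)Q 0/4
(2,4)Q 1/3
(3,2)P 2/6
(3,3)P 2/7
(3,4)Q 2/4
(4,0)Q 2/3
(4,1)Q 3/5
(4,2)Q 3/6
(4,3)Q 3/7
(4,4)P 2/5
(5,0)Q 2/3
(5,1)P 0/4
(5,3)Q 2/4
(5,4)P 1/3
Sum over 22 individuals: 0/2 + 2/3 + 3/3 + 2/2 + 3/6 + 1/2 + 0/2 + 2/4 + 0/4 + 1/3 + 2/6 + 2/7 + 2/4 + 2/3 + 3/5 + 3/6 + 3/7 + 2/5 + 2/3 + 0/4 + 2/4 + 1/3 = 68/7; mean = 68/7 ÷ 22 = 34/77 = 0.441558… → 0.442.

0.442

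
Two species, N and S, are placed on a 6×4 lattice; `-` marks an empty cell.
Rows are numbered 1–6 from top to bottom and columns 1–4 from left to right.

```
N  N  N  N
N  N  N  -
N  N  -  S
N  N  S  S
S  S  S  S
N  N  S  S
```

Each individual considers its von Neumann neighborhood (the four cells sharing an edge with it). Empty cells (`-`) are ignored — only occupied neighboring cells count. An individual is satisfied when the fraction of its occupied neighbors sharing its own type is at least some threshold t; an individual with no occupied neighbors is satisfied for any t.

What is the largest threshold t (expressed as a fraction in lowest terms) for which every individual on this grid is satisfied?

Row 1: (1,1)N 2/2 · (1,2)N 3/3 · (1,3)N 3/3 · (1,4)N 1/1
Row 2: (2,1)N 3/3 · (2,2)N 4/4 · (2,3)N 2/2
Row 3: (3,1)N 3/3 · (3,2)N 3/3 · (3,4)S 1/1
Row 4: (4,1)N 2/3 · (4,2)N 2/4 · (4,3)S 2/3 · (4,4)S 3/3
Row 5: (5,1)S 1/3 · (5,2)S 2/4 · (5,3)S 4/4 · (5,4)S 3/3
Row 6: (6,1)N 1/2 · (6,2)N 1/3 · (6,3)S 2/3 · (6,4)S 2/2
The smallest same-type fraction is 1/3 at (5,1), which reduces to 1/3. Any threshold above that leaves this individual unsatisfied.

1/3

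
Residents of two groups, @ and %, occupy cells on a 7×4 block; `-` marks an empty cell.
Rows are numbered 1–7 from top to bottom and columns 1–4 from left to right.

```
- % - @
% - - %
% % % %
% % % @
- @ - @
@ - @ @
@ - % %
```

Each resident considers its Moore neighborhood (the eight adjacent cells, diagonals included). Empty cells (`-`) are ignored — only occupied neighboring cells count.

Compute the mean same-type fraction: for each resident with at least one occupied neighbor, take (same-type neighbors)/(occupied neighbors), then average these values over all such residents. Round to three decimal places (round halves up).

0.679

(1,2)% 1/1
(1,4)@ 0/1
(2,1)% 3/3
(2,4)% 2/3
(3,1)% 4/4
(3,2)% 6/6
(3,3)% 5/6
(3,4)% 3/4
(4,1)% 3/4
(4,2)% 5/6
(4,3)% 4/7
(4,4)@ 1/4
(5,2)@ 2/5
(5,4)@ 3/4
(6,1)@ 2/2
(6,3)@ 3/5
(6,4)@ 2/4
(7,1)@ 1/1
(7,3)% 1/3
(7,4)% 1/3
Sum over 20 residents: 1/1 + 0/1 + 3/3 + 2/3 + 4/4 + 6/6 + 5/6 + 3/4 + 3/4 + 5/6 + 4/7 + 1/4 + 2/5 + 3/4 + 2/2 + 3/5 + 2/4 + 1/1 + 1/3 + 1/3 = 95/7; mean = 95/7 ÷ 20 = 19/28 = 0.678571… → 0.679.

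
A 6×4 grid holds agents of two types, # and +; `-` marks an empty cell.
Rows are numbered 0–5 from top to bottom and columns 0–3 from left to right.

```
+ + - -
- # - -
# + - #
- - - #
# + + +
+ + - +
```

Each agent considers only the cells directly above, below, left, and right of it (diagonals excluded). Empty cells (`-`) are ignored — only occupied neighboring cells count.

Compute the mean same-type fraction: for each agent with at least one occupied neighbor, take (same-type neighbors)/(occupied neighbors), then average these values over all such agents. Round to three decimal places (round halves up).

0.560

Row 0: (0,0)+ 1/1 · (0,1)+ 1/2
Row 1: (1,1)# 0/2
Row 2: (2,0)# 0/1 · (2,1)+ 0/2 · (2,3)# 1/1
Row 3: (3,3)# 1/2
Row 4: (4,0)# 0/2 · (4,1)+ 2/3 · (4,2)+ 2/2 · (4,3)+ 2/3
Row 5: (5,0)+ 1/2 · (5,1)+ 2/2 · (5,3)+ 1/1
Sum over 14 agents: 1/1 + 1/2 + 0/2 + 0/1 + 0/2 + 1/1 + 1/2 + 0/2 + 2/3 + 2/2 + 2/3 + 1/2 + 2/2 + 1/1 = 47/6; mean = 47/6 ÷ 14 = 47/84 = 0.559523… → 0.560.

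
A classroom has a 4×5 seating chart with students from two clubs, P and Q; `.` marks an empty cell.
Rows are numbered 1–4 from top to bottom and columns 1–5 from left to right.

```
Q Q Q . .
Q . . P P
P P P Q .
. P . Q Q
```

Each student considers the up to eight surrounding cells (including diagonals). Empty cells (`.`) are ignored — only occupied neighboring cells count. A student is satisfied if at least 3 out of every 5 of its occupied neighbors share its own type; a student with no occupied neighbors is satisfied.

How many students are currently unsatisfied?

Row 1: (1,1)Q 2/2 ok · (1,2)Q 3/3 ok · (1,3)Q 1/2 unhappy
Row 2: (2,1)Q 2/4 unhappy · (2,4)P 2/4 unhappy · (2,5)P 1/2 unhappy
Row 3: (3,1)P 2/3 ok · (3,2)P 3/4 ok · (3,3)P 3/5 ok · (3,4)Q 2/5 unhappy
Row 4: (4,2)P 3/3 ok · (4,4)Q 2/3 ok · (4,5)Q 2/2 ok
Unsatisfied: (1,3), (2,1), (2,4), (2,5), (3,4) — 5 in total.

5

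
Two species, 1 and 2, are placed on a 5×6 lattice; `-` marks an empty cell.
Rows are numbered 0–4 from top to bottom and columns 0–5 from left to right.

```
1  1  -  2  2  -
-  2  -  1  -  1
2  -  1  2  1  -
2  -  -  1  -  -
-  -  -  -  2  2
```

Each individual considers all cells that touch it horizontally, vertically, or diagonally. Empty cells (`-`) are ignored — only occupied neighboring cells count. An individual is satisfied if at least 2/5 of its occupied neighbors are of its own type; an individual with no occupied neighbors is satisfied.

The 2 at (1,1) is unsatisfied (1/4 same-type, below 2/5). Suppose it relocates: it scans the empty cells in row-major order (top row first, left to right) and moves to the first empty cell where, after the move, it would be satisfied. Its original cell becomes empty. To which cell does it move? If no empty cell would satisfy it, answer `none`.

Vacating (1,1). Empty cells in order:
  (0,2): 1/3 same-type → still unsatisfied.
  (0,5): 1/2 same-type → satisfied — stop here.

(0,5)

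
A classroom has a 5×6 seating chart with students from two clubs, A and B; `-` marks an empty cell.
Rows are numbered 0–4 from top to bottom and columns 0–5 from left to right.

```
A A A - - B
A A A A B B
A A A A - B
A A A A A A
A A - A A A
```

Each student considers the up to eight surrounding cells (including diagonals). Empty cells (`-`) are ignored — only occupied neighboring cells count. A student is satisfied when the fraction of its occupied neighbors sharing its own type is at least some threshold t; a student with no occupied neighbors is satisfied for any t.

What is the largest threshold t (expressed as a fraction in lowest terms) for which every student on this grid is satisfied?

1/2

Row 0: (0,0)A 3/3 · (0,1)A 5/5 · (0,2)A 4/4 · (0,5)B 2/2
Row 1: (1,0)A 5/5 · (1,1)A 8/8 · (1,2)A 7/7 · (1,3)A 4/5 · (1,4)B 3/5 · (1,5)B 3/3
Row 2: (2,0)A 5/5 · (2,1)A 8/8 · (2,2)A 8/8 · (2,3)A 6/7 · (2,5)B 2/4
Row 3: (3,0)A 5/5 · (3,1)A 7/7 · (3,2)A 7/7 · (3,3)A 6/6 · (3,4)A 6/7 · (3,5)A 3/4
Row 4: (4,0)A 3/3 · (4,1)A 4/4 · (4,3)A 4/4 · (4,4)A 5/5 · (4,5)A 3/3
The smallest same-type fraction is 2/4 at (2,5), which reduces to 1/2. Any threshold above that leaves this student unsatisfied.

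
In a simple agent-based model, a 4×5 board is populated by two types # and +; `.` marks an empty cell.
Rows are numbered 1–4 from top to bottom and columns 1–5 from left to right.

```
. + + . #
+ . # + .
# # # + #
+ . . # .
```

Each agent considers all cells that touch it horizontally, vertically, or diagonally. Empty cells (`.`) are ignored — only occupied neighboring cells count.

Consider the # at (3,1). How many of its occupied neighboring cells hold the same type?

Occupied neighbors of (3,1): (2,1)=+, (3,2)=#, (4,1)=+.
Same type (#): 1 of 3.

1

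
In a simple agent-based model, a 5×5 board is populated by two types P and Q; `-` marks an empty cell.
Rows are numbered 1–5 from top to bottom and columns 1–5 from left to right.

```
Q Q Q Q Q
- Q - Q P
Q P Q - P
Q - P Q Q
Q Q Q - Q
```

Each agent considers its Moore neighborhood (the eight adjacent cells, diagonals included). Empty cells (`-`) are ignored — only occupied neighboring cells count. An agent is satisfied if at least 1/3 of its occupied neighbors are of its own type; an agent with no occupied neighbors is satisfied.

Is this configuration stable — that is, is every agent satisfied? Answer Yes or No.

No

(1,1)Q 2/2 ✓
(1,2)Q 3/3 ✓
(1,3)Q 4/4 ✓
(1,4)Q 3/4 ✓
(1,5)Q 2/3 ✓
(2,2)Q 5/6 ✓
(2,4)Q 4/6 ✓
(2,5)P 1/4 ✗
(3,1)Q 2/3 ✓
(3,2)P 1/5 ✗
(3,3)Q 3/5 ✓
(3,5)P 1/4 ✗
(4,1)Q 3/4 ✓
(4,3)P 1/5 ✗
(4,4)Q 4/6 ✓
(4,5)Q 2/3 ✓
(5,1)Q 2/2 ✓
(5,2)Q 3/4 ✓
(5,3)Q 2/3 ✓
(5,5)Q 2/2 ✓
For instance (2,5) has only 1/4 same-type neighbors, below 1/3.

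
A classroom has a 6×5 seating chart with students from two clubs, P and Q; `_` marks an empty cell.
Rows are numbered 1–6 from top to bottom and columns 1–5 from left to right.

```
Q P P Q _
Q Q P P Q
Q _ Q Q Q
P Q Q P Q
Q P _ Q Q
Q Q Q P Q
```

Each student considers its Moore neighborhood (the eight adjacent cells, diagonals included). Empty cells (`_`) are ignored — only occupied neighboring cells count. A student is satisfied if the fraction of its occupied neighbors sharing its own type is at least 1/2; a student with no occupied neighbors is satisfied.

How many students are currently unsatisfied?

(1,1)Q 2/3 ✓
(1,2)P 2/5 ✗
(1,3)P 3/5 ✓
(1,4)Q 1/4 ✗
(2,1)Q 3/4 ✓
(2,2)Q 4/7 ✓
(2,3)P 3/7 ✗
(2,4)P 2/7 ✗
(2,5)Q 3/4 ✓
(3,1)Q 3/4 ✓
(3,3)Q 4/7 ✓
(3,4)Q 5/8 ✓
(3,5)Q 3/5 ✓
(4,1)P 1/4 ✗
(4,2)Q 4/6 ✓
(4,3)Q 4/6 ✓
(4,4)P 0/7 ✗
(4,5)Q 4/5 ✓
(5,1)Q 3/5 ✓
(5,2)P 1/7 ✗
(5,4)Q 5/7 ✓
(5,5)Q 3/5 ✓
(6,1)Q 2/3 ✓
(6,2)Q 3/4 ✓
(6,3)Q 2/4 ✓
(6,4)P 0/4 ✗
(6,5)Q 2/3 ✓
Unsatisfied: (1,2), (1,4), (2,3), (2,4), (4,1), (4,4), (5,2), (6,4) — 8 in total.

8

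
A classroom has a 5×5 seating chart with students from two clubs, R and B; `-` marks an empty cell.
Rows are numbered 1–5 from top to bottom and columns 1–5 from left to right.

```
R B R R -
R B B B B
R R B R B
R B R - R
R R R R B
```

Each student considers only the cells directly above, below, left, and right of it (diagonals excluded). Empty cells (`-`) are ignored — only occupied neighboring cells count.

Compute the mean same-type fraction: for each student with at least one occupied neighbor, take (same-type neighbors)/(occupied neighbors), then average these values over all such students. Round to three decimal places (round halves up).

(1,1)R 1/2
(1,2)B 1/3
(1,3)R 1/3
(1,4)R 1/2
(2,1)R 2/3
(2,2)B 2/4
(2,3)B 3/4
(2,4)B 2/4
(2,5)B 2/2
(3,1)R 3/3
(3,2)R 1/4
(3,3)B 1/4
(3,4)R 0/3
(3,5)B 1/3
(4,1)R 2/3
(4,2)B 0/4
(4,3)R 1/3
(4,5)R 0/2
(5,1)R 2/2
(5,2)R 2/3
(5,3)R 3/3
(5,4)R 1/2
(5,5)B 0/2
Sum over 23 students: 1/2 + 1/3 + 1/3 + 1/2 + 2/3 + 2/4 + 3/4 + 2/4 + 2/2 + 3/3 + 1/4 + 1/4 + 0/3 + 1/3 + 2/3 + 0/4 + 1/3 + 0/2 + 2/2 + 2/3 + 3/3 + 1/2 + 0/2 = 133/12; mean = 133/12 ÷ 23 = 133/276 = 0.481884… → 0.482.

0.482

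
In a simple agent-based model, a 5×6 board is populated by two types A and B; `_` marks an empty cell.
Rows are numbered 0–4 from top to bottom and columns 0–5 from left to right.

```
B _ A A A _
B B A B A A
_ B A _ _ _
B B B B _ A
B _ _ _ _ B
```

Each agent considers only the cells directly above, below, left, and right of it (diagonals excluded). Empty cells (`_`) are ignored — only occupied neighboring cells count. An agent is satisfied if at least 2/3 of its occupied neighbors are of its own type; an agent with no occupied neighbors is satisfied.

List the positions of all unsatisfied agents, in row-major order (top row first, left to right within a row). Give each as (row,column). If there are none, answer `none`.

(0,0)B 1/1 ✓
(0,2)A 2/2 ✓
(0,3)A 2/3 ✓
(0,4)A 2/2 ✓
(1,0)B 2/2 ✓
(1,1)B 2/3 ✓
(1,2)A 2/4 ✗
(1,3)B 0/3 ✗
(1,4)A 2/3 ✓
(1,5)A 1/1 ✓
(2,1)B 2/3 ✓
(2,2)A 1/3 ✗
(3,0)B 2/2 ✓
(3,1)B 3/3 ✓
(3,2)B 2/3 ✓
(3,3)B 1/1 ✓
(3,5)A 0/1 ✗
(4,0)B 1/1 ✓
(4,5)B 0/1 ✗

(1,2), (1,3), (2,2), (3,5), (4,5)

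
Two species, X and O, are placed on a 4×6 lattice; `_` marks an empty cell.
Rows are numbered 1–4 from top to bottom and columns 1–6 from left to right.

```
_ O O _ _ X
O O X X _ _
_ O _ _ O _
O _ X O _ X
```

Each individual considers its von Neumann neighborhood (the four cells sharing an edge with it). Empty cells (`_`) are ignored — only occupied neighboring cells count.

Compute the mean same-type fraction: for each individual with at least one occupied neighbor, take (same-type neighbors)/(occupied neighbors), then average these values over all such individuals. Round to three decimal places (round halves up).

(1,2)O 2/2
(1,3)O 1/2
(1,6)X — no occupied neighbors
(2,1)O 1/1
(2,2)O 3/4
(2,3)X 1/3
(2,4)X 1/1
(3,2)O 1/1
(3,5)O — no occupied neighbors
(4,1)O — no occupied neighbors
(4,3)X 0/1
(4,4)O 0/1
(4,6)X — no occupied neighbors
Sum over 9 individuals: 2/2 + 1/2 + 1/1 + 3/4 + 1/3 + 1/1 + 1/1 + 0/1 + 0/1 = 67/12; mean = 67/12 ÷ 9 = 67/108 = 0.620370… → 0.620.

0.620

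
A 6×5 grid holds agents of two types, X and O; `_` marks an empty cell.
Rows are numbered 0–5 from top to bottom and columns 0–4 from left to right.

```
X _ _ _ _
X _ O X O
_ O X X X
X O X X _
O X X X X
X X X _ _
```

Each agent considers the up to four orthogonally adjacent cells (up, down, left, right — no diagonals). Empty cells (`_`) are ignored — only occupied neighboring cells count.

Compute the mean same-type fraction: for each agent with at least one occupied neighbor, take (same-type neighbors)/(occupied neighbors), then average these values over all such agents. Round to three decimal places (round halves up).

0.611

Row 0: (0,0)X 1/1
Row 1: (1,0)X 1/1 · (1,2)O 0/2 · (1,3)X 1/3 · (1,4)O 0/2
Row 2: (2,1)O 1/2 · (2,2)X 2/4 · (2,3)X 4/4 · (2,4)X 1/2
Row 3: (3,0)X 0/2 · (3,1)O 1/4 · (3,2)X 3/4 · (3,3)X 3/3
Row 4: (4,0)O 0/3 · (4,1)X 2/4 · (4,2)X 4/4 · (4,3)X 3/3 · (4,4)X 1/1
Row 5: (5,0)X 1/2 · (5,1)X 3/3 · (5,2)X 2/2
Sum over 21 agents: 1/1 + 1/1 + 0/2 + 1/3 + 0/2 + 1/2 + 2/4 + 4/4 + 1/2 + 0/2 + 1/4 + 3/4 + 3/3 + 0/3 + 2/4 + 4/4 + 3/3 + 1/1 + 1/2 + 3/3 + 2/2 = 77/6; mean = 77/6 ÷ 21 = 11/18 = 0.611111… → 0.611.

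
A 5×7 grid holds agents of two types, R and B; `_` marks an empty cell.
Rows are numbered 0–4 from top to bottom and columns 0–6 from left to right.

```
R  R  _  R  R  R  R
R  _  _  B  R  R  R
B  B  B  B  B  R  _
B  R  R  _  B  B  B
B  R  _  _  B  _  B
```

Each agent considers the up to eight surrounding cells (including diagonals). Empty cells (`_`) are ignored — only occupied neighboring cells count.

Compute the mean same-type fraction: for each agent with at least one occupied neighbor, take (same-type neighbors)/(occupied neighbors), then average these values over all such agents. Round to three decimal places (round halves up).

0.690

(0,0)R 2/2
(0,1)R 2/2
(0,3)R 2/3
(0,4)R 4/5
(0,5)R 5/5
(0,6)R 3/3
(1,0)R 2/4
(1,3)B 3/6
(1,4)R 5/8
(1,5)R 6/7
(1,6)R 4/4
(2,0)B 2/4
(2,1)B 3/6
(2,2)B 3/5
(2,3)B 4/6
(2,4)B 4/7
(2,5)R 3/7
(3,0)B 3/5
(3,1)R 2/7
(3,2)R 2/5
(3,4)B 4/5
(3,5)B 5/6
(3,6)B 2/3
(4,0)B 1/3
(4,1)R 2/4
(4,4)B 2/2
(4,6)B 2/2
Sum over 27 agents: 2/2 + 2/2 + 2/3 + 4/5 + 5/5 + 3/3 + 2/4 + 3/6 + 5/8 + 6/7 + 4/4 + 2/4 + 3/6 + 3/5 + 4/6 + 4/7 + 3/7 + 3/5 + 2/7 + 2/5 + 4/5 + 5/6 + 2/3 + 1/3 + 2/4 + 2/2 + 2/2 = 15653/840; mean = 15653/840 ÷ 27 = 15653/22680 = 0.690167… → 0.690.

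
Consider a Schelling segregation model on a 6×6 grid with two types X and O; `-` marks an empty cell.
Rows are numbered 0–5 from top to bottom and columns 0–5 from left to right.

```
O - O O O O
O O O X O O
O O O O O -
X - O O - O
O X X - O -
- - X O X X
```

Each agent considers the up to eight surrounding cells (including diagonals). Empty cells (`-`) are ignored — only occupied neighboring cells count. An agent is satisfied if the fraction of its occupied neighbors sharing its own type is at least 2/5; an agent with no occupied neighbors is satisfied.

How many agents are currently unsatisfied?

Row 0: (0,0)O 2/2 ✓ · (0,2)O 3/4 ✓ · (0,3)O 4/5 ✓ · (0,4)O 4/5 ✓ · (0,5)O 3/3 ✓
Row 1: (1,0)O 4/4 ✓ · (1,1)O 7/7 ✓ · (1,2)O 6/7 ✓ · (1,3)X 0/8 ✗ · (1,4)O 6/7 ✓ · (1,5)O 4/4 ✓
Row 2: (2,0)O 3/4 ✓ · (2,1)O 6/7 ✓ · (2,2)O 6/7 ✓ · (2,3)O 6/7 ✓ · (2,4)O 5/6 ✓
Row 3: (3,0)X 1/4 ✗ · (3,2)O 4/6 ✓ · (3,3)O 5/6 ✓ · (3,5)O 2/2 ✓
Row 4: (4,0)O 0/2 ✗ · (4,1)X 3/5 ✓ · (4,2)X 2/5 ✓ · (4,4)O 3/5 ✓
Row 5: (5,2)X 2/3 ✓ · (5,3)O 1/4 ✗ · (5,4)X 1/3 ✗ · (5,5)X 1/2 ✓
Unsatisfied: (1,3), (3,0), (4,0), (5,3), (5,4) — 5 in total.

5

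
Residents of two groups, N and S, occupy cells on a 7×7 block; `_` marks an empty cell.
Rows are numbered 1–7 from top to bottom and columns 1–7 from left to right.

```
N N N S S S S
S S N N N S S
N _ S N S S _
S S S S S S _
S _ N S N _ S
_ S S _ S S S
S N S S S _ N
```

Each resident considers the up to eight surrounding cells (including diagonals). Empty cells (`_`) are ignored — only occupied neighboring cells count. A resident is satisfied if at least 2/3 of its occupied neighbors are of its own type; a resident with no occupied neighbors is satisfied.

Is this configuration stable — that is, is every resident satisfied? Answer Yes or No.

No

(1,1)N 1/3 ✗
(1,2)N 3/5 ✗
(1,3)N 3/5 ✗
(1,4)S 1/5 ✗
(1,5)S 3/5 ✗
(1,6)S 4/5 ✓
(1,7)S 3/3 ✓
(2,1)S 1/4 ✗
(2,2)S 2/7 ✗
(2,3)N 4/7 ✗
(2,4)N 4/8 ✗
(2,5)N 2/8 ✗
(2,6)S 6/7 ✓
(2,7)S 4/4 ✓
(3,1)N 0/4 ✗
(3,3)S 4/7 ✗
(3,4)N 3/8 ✗
(3,5)S 5/8 ✗
(3,6)S 5/6 ✓
(4,1)S 2/3 ✓
(4,2)S 4/6 ✓
(4,3)S 4/6 ✓
(4,4)S 5/8 ✗
(4,5)S 5/7 ✓
(4,6)S 4/5 ✓
(5,1)S 3/3 ✓
(5,3)N 0/6 ✗
(5,4)S 5/7 ✓
(5,5)N 0/6 ✗
(5,7)S 3/3 ✓
(6,2)S 4/6 ✓
(6,3)S 4/6 ✓
(6,5)S 4/5 ✓
(6,6)S 4/6 ✓
(6,7)S 2/3 ✓
(7,1)S 1/2 ✗
(7,2)N 0/4 ✗
(7,3)S 3/4 ✓
(7,4)S 4/4 ✓
(7,5)S 3/3 ✓
(7,7)N 0/2 ✗
For instance (1,1) has only 1/3 same-type neighbors, below 2/3.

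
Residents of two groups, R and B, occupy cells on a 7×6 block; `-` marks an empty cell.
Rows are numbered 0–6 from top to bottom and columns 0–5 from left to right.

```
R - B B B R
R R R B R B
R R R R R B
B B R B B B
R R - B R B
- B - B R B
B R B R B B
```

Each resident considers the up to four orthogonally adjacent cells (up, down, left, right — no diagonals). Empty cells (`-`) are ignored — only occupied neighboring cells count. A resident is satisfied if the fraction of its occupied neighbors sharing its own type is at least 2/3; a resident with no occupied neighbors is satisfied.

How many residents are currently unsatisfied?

25

Row 0: (0,0)R 1/1 ✓ · (0,2)B 1/2 ✗ · (0,3)B 3/3 ✓ · (0,4)B 1/3 ✗ · (0,5)R 0/2 ✗
Row 1: (1,0)R 3/3 ✓ · (1,1)R 3/3 ✓ · (1,2)R 2/4 ✗ · (1,3)B 1/4 ✗ · (1,4)R 1/4 ✗ · (1,5)B 1/3 ✗
Row 2: (2,0)R 2/3 ✓ · (2,1)R 3/4 ✓ · (2,2)R 4/4 ✓ · (2,3)R 2/4 ✗ · (2,4)R 2/4 ✗ · (2,5)B 2/3 ✓
Row 3: (3,0)B 1/3 ✗ · (3,1)B 1/4 ✗ · (3,2)R 1/3 ✗ · (3,3)B 2/4 ✗ · (3,4)B 2/4 ✗ · (3,5)B 3/3 ✓
Row 4: (4,0)R 1/2 ✗ · (4,1)R 1/3 ✗ · (4,3)B 2/3 ✓ · (4,4)R 1/4 ✗ · (4,5)B 2/3 ✓
Row 5: (5,1)B 0/2 ✗ · (5,3)B 1/3 ✗ · (5,4)R 1/4 ✗ · (5,5)B 2/3 ✓
Row 6: (6,0)B 0/1 ✗ · (6,1)R 0/3 ✗ · (6,2)B 0/2 ✗ · (6,3)R 0/3 ✗ · (6,4)B 1/3 ✗ · (6,5)B 2/2 ✓
Unsatisfied: (0,2), (0,4), (0,5), (1,2), (1,3), (1,4), (1,5), (2,3), (2,4), (3,0), (3,1), (3,2), (3,3), (3,4), (4,0), (4,1), (4,4), (5,1), (5,3), (5,4), (6,0), (6,1), (6,2), (6,3), (6,4) — 25 in total.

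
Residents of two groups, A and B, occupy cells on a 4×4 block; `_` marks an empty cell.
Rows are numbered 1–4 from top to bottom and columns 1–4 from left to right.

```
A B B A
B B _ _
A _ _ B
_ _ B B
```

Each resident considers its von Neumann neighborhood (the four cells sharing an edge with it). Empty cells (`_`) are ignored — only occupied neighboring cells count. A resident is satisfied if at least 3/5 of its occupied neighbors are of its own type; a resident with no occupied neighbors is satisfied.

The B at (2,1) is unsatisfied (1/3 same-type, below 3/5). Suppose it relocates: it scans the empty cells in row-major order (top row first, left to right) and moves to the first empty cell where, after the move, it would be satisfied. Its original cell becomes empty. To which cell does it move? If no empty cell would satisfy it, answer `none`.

(2,3)

Vacating (2,1). Empty cells in order:
  (2,3): 2/2 same-type → satisfied — stop here.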